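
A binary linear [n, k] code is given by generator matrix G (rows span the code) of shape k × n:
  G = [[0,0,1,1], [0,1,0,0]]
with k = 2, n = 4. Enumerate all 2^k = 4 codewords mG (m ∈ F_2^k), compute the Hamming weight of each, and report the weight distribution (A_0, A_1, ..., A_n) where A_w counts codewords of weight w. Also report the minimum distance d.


Weight distribution: A_0 = 1, A_1 = 1, A_2 = 1, A_3 = 1. Minimum distance d = 1.

Enumerate all 2^2 = 4 messages m ∈ F_2^2.
For each, compute codeword c = mG in F_2^4, then tally its weight.
  m = 00 → c = 0000, weight = 0.
  m = 10 → c = 0011, weight = 2.
  m = 01 → c = 0100, weight = 1.
  m = 11 → c = 0111, weight = 3.
Tally weights:
  weight 0: 1 codewords.
  weight 1: 1 codewords.
  weight 2: 1 codewords.
  weight 3: 1 codewords.
Minimum distance d = smallest w > 0 with A_w > 0 = 1.
Sanity: Σ A_w = 4 = 2^2 = 4 ✓.


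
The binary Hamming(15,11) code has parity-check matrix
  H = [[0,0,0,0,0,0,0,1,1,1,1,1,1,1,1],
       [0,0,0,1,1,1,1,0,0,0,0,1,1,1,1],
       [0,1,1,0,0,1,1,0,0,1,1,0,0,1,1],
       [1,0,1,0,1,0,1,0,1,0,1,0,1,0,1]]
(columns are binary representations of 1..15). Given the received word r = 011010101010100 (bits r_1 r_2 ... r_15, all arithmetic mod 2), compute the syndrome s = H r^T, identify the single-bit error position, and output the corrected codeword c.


s = (1, 1, 0, 0)^T, error position = 12, corrected codeword c = 011010101011100

Compute s = H r^T mod 2 one row at a time:
  s_1 = 0 + 1 + 0 + 1 + 0 + 1 + 0 + 0 = 3 ≡ 1 (mod 2).
  s_2 = 0 + 1 + 0 + 1 + 0 + 1 + 0 + 0 = 3 ≡ 1 (mod 2).
  s_3 = 1 + 1 + 0 + 1 + 0 + 1 + 0 + 0 = 4 ≡ 0 (mod 2).
  s_4 = 0 + 1 + 1 + 1 + 1 + 1 + 1 + 0 = 6 ≡ 0 (mod 2).
s = (1, 1, 0, 0)^T — this equals column 12 of H (binary 1100), so error is at position 12.
Correct: flip bit 12 of r = 011010101010100 to get c = 011010101011100.


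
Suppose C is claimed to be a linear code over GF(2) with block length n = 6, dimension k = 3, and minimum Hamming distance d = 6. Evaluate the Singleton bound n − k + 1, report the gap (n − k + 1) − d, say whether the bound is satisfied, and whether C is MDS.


Singleton RHS = n − k + 1 = 4, slack = -2, bound violated (no such code; not MDS).

Singleton bound: d ≤ n − k + 1.
Here n = 6, k = 3, so n − k + 1 = 4.
Given d = 6, check d ≤ 4: NO.
Slack = (n − k + 1) − d = -2.
The slack is negative: d = 6 exceeds n − k + 1 = 4 by 2, so the Singleton bound is violated and no linear [6, 3, 6]_2 code can exist. In particular it is not MDS (MDS requires d = n − k + 1 exactly).
Description: the claimed parameters are [6, 3, 6]_2; such a code would be impossible (violates the Singleton bound).


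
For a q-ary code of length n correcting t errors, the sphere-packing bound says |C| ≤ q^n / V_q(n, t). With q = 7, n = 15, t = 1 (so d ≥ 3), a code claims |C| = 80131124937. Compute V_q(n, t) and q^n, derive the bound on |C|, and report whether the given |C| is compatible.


V_q(n, t) = 91, q^n = 4747561509943, Hamming bound = 52171005603, |C| = 80131124937 > bound (violated).

Step 1: Compute V_q(n, t) = Σ_{j=0}^1 C(n, j) (q−1)^j.
  j = 0: C(15,0)·(6)^0 = 1·1 = 1.
  j = 1: C(15,1)·(6)^1 = 15·6 = 90.
  V_q(n, t) = 1 + 90 = 91.
Step 2: q^n = 7^15 = 4747561509943.
Step 3: Hamming bound ⌊q^n / V_q(n,t)⌋ = ⌊4747561509943/91⌋ = 52171005603.
Step 4: Compare |C| = 80131124937 to 52171005603: violated.
The claimed |C| lies above the Hamming bound, so no 7-ary code of length 15 with d ≥ 3 can have 80131124937 codewords.


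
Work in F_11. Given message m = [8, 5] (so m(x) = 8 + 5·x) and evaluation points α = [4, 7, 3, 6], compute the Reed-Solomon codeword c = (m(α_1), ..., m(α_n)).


c = [6, 10, 1, 5]

Message polynomial: m(x) = 8 + 5·x (mod 11).
For each evaluation point α_i, compute m(α_i) mod 11:
  α_1 = 4: Horner steps 5 → 6, so m(4) = 6.
  α_2 = 7: Horner steps 5 → 10, so m(7) = 10.
  α_3 = 3: Horner steps 5 → 1, so m(3) = 1.
  α_4 = 6: Horner steps 5 → 5, so m(6) = 5.
Codeword c = [6, 10, 1, 5] ∈ F_11^4.


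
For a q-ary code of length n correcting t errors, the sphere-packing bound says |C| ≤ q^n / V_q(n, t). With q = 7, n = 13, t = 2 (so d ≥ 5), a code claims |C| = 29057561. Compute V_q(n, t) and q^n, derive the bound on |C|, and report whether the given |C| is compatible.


V_q(n, t) = 2887, q^n = 96889010407, Hamming bound = 33560446, |C| = 29057561 ≤ bound (satisfied).

Step 1: Compute V_q(n, t) = Σ_{j=0}^2 C(n, j) (q−1)^j.
  j = 0: C(13,0)·(6)^0 = 1·1 = 1.
  j = 1: C(13,1)·(6)^1 = 13·6 = 78.
  j = 2: C(13,2)·(6)^2 = 78·36 = 2808.
  V_q(n, t) = 1 + 78 + 2808 = 2887.
Step 2: q^n = 7^13 = 96889010407.
Step 3: Hamming bound ⌊q^n / V_q(n,t)⌋ = ⌊96889010407/2887⌋ = 33560446.
Step 4: Compare |C| = 29057561 to 33560446: satisfied.
The claimed |C| lies below the Hamming bound.


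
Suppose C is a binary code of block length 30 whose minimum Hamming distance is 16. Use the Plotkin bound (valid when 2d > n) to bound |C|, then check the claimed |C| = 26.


Plotkin bound M ≤ 16; given |C| = 26 > bound (violated).

Check applicability: 2d = 32, n = 30.
2d − n = 2 > 0, so Plotkin applies.
Compute d/(2d−n) = 16/2 ≈ 8.0000.
⌊d/(2d−n)⌋ = 8.
Plotkin bound: M ≤ 2·8 = 16.
Given |C| = 26, check: VIOLATED.
This |C| is above the Plotkin bound, so no binary code with n = 30, d = 16 and 26 codewords exists.


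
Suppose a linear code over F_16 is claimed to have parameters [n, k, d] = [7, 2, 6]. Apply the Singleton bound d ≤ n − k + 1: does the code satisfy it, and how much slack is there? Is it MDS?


Singleton RHS = n − k + 1 = 6, slack = 0, bound satisfied, MDS.

Singleton bound: d ≤ n − k + 1.
Here n = 7, k = 2, so n − k + 1 = 6.
Given d = 6, check d ≤ 6: YES.
Slack = (n − k + 1) − d = 0.
The code is MDS (slack = 0).
Description: the claimed parameters are [7, 2, 6]_16; such a code would be MDS (meets Singleton bound).


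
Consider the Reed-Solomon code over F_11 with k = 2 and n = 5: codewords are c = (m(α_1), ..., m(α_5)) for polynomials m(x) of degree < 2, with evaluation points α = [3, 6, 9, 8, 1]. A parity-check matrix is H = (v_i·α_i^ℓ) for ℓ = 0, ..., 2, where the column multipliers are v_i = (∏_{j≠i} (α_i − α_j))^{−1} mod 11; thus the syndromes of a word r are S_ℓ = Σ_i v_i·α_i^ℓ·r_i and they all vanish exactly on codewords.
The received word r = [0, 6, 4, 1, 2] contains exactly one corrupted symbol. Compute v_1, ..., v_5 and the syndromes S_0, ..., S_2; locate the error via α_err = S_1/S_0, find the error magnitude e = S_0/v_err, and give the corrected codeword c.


S = (2, 6, 7), error at position 1, error magnitude e = 3, c = [8, 6, 4, 1, 2].

Step 1: column multipliers v_i = (∏_{j≠i}(α_i − α_j))^{−1} mod 11.
  i = 1 (α = 3): (3−6)(3−9)(3−8)(3−1) = (−3)·(−6)·(−5)·2 = −180 ≡ 7, so v_1 = 7^{−1} = 8 (mod 11).
  i = 2 (α = 6): (6−3)(6−9)(6−8)(6−1) = 3·(−3)·(−2)·5 = 90 ≡ 2, so v_2 = 2^{−1} = 6 (mod 11).
  i = 3 (α = 9): (9−3)(9−6)(9−8)(9−1) = 6·3·1·8 = 144 ≡ 1, so v_3 = 1^{−1} = 1 (mod 11).
  i = 4 (α = 8): (8−3)(8−6)(8−9)(8−1) = 5·2·(−1)·7 = −70 ≡ 7, so v_4 = 7^{−1} = 8 (mod 11).
  i = 5 (α = 1): (1−3)(1−6)(1−9)(1−8) = (−2)·(−5)·(−8)·(−7) = 560 ≡ 10, so v_5 = 10^{−1} = 10 (mod 11).
  v = [8, 6, 1, 8, 10].
Step 2: syndromes of r = [0, 6, 4, 1, 2] (all sums mod 11).
  S_0 = Σ v_i r_i = 8·0 + 6·6 + 1·4 + 8·1 + 10·2 = 68 ≡ 2.
  S_1 = Σ v_i α_i r_i = 8·3·0 + 6·6·6 + 1·9·4 + 8·8·1 + 10·1·2 = 336 ≡ 6.
  α_i^2 mod 11 = [9, 3, 4, 9, 1].
  S_2 = Σ v_i α_i^2 r_i = 8·9·0 + 6·3·6 + 1·4·4 + 8·9·1 + 10·1·2 = 216 ≡ 7.
  S = (2, 6, 7) ≠ 0, so r is not a codeword (an error is present).
Step 3: locate the error. For a single error e at position i, S_ℓ = v_i·e·α_i^ℓ, so α_err = S_1/S_0.
  S_0^{−1} = 2^{−1} = 6 (mod 11), so α_err = 6·6 = 36 ≡ 3 = α_1. Error position i = 1.
  Consistency check: S_2/S_1 = 7·2 = 14 ≡ 3 = α_err ✓ (single-error assumption holds).
Step 4: error magnitude e = S_0/v_1 = S_0·∏_{j≠1}(α_1 − α_j) = 2·7 = 14 ≡ 3 (mod 11).
Step 5: correct position 1: c_1 = r_1 − e = 0 − 3 ≡ 8 (mod 11). Hence c = [8, 6, 4, 1, 2].
  Check: interpolating c through the α_i gives m(x) = 10 + 3·x (degree < 2) with m(α_i) = c_i for every i, so c is indeed a codeword.


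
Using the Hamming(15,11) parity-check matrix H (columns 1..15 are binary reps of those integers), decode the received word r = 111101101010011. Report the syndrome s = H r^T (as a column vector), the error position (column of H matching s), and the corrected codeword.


s = (0, 1, 1, 0)^T, error position = 6, corrected codeword c = 111100101010011

Compute s = H r^T mod 2 one row at a time:
  s_1 = 0 + 1 + 0 + 1 + 0 + 0 + 1 + 1 = 4 ≡ 0 (mod 2).
  s_2 = 1 + 0 + 1 + 1 + 0 + 0 + 1 + 1 = 5 ≡ 1 (mod 2).
  s_3 = 1 + 1 + 1 + 1 + 0 + 1 + 1 + 1 = 7 ≡ 1 (mod 2).
  s_4 = 1 + 1 + 0 + 1 + 1 + 1 + 0 + 1 = 6 ≡ 0 (mod 2).
s = (0, 1, 1, 0)^T — this equals column 6 of H (binary 0110), so error is at position 6.
Correct: flip bit 6 of r = 111101101010011 to get c = 111100101010011.


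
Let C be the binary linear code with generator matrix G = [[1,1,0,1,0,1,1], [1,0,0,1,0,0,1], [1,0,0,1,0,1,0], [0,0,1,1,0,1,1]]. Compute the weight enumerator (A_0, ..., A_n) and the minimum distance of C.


Weight distribution: A_0 = 1, A_2 = 4, A_3 = 6, A_4 = 3, A_5 = 2. Minimum distance d = 2.

Enumerate all 2^4 = 16 messages m ∈ F_2^4.
For each, compute codeword c = mG in F_2^7, then tally its weight.
  m = 0000 → c = 0000000, weight = 0.
  m = 1000 → c = 1101011, weight = 5.
  m = 0100 → c = 1001001, weight = 3.
  m = 1100 → c = 0100010, weight = 2.
  m = 0010 → c = 1001010, weight = 3.
  m = 1010 → c = 0100001, weight = 2.
  m = 0110 → c = 0000011, weight = 2.
  m = 1110 → c = 1101000, weight = 3.
  m = 0001 → c = 0011011, weight = 4.
  m = 1001 → c = 1110000, weight = 3.
  m = 0101 → c = 1010010, weight = 3.
  m = 1101 → c = 0111001, weight = 4.
  m = 0011 → c = 1010001, weight = 3.
  m = 1011 → c = 0111010, weight = 4.
  m = 0111 → c = 0011000, weight = 2.
  m = 1111 → c = 1110011, weight = 5.
Tally weights:
  weight 0: 1 codewords.
  weight 2: 4 codewords.
  weight 3: 6 codewords.
  weight 4: 3 codewords.
  weight 5: 2 codewords.
Minimum distance d = smallest w > 0 with A_w > 0 = 2.
Sanity: Σ A_w = 16 = 2^4 = 16 ✓.


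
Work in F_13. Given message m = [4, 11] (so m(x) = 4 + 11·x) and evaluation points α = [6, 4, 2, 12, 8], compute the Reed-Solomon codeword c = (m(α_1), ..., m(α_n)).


c = [5, 9, 0, 6, 1]

Message polynomial: m(x) = 4 + 11·x (mod 13).
For each evaluation point α_i, compute m(α_i) mod 13:
  α_1 = 6: Horner steps 11 → 5, so m(6) = 5.
  α_2 = 4: Horner steps 11 → 9, so m(4) = 9.
  α_3 = 2: Horner steps 11 → 0, so m(2) = 0.
  α_4 = 12: Horner steps 11 → 6, so m(12) = 6.
  α_5 = 8: Horner steps 11 → 1, so m(8) = 1.
Codeword c = [5, 9, 0, 6, 1] ∈ F_13^5.


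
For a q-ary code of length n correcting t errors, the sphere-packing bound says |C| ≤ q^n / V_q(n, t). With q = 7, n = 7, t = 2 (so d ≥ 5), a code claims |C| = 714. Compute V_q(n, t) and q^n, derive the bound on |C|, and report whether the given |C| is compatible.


V_q(n, t) = 799, q^n = 823543, Hamming bound = 1030, |C| = 714 ≤ bound (satisfied).

Step 1: Compute V_q(n, t) = Σ_{j=0}^2 C(n, j) (q−1)^j.
  j = 0: C(7,0)·(6)^0 = 1·1 = 1.
  j = 1: C(7,1)·(6)^1 = 7·6 = 42.
  j = 2: C(7,2)·(6)^2 = 21·36 = 756.
  V_q(n, t) = 1 + 42 + 756 = 799.
Step 2: q^n = 7^7 = 823543.
Step 3: Hamming bound ⌊q^n / V_q(n,t)⌋ = ⌊823543/799⌋ = 1030.
Step 4: Compare |C| = 714 to 1030: satisfied.
The claimed |C| lies below the Hamming bound.


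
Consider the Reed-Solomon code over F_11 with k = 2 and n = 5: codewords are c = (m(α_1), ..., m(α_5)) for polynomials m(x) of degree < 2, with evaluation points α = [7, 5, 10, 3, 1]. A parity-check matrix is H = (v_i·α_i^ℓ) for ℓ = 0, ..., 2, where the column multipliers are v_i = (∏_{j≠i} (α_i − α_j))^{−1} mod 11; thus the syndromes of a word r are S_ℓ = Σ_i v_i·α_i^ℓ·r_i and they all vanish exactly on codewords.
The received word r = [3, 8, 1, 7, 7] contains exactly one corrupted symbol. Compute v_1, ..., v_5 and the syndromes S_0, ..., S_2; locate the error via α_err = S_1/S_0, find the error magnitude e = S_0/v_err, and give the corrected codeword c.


S = (3, 9, 5), error at position 4, error magnitude e = 5, c = [3, 8, 1, 2, 7].

Step 1: column multipliers v_i = (∏_{j≠i}(α_i − α_j))^{−1} mod 11.
  i = 1 (α = 7): (7−5)(7−10)(7−3)(7−1) = 2·(−3)·4·6 = −144 ≡ 10, so v_1 = 10^{−1} = 10 (mod 11).
  i = 2 (α = 5): (5−7)(5−10)(5−3)(5−1) = (−2)·(−5)·2·4 = 80 ≡ 3, so v_2 = 3^{−1} = 4 (mod 11).
  i = 3 (α = 10): (10−7)(10−5)(10−3)(10−1) = 3·5·7·9 = 945 ≡ 10, so v_3 = 10^{−1} = 10 (mod 11).
  i = 4 (α = 3): (3−7)(3−5)(3−10)(3−1) = (−4)·(−2)·(−7)·2 = −112 ≡ 9, so v_4 = 9^{−1} = 5 (mod 11).
  i = 5 (α = 1): (1−7)(1−5)(1−10)(1−3) = (−6)·(−4)·(−9)·(−2) = 432 ≡ 3, so v_5 = 3^{−1} = 4 (mod 11).
  v = [10, 4, 10, 5, 4].
Step 2: syndromes of r = [3, 8, 1, 7, 7] (all sums mod 11).
  S_0 = Σ v_i r_i = 10·3 + 4·8 + 10·1 + 5·7 + 4·7 = 135 ≡ 3.
  S_1 = Σ v_i α_i r_i = 10·7·3 + 4·5·8 + 10·10·1 + 5·3·7 + 4·1·7 = 603 ≡ 9.
  α_i^2 mod 11 = [5, 3, 1, 9, 1].
  S_2 = Σ v_i α_i^2 r_i = 10·5·3 + 4·3·8 + 10·1·1 + 5·9·7 + 4·1·7 = 599 ≡ 5.
  S = (3, 9, 5) ≠ 0, so r is not a codeword (an error is present).
Step 3: locate the error. For a single error e at position i, S_ℓ = v_i·e·α_i^ℓ, so α_err = S_1/S_0.
  S_0^{−1} = 3^{−1} = 4 (mod 11), so α_err = 9·4 = 36 ≡ 3 = α_4. Error position i = 4.
  Consistency check: S_2/S_1 = 5·5 = 25 ≡ 3 = α_err ✓ (single-error assumption holds).
Step 4: error magnitude e = S_0/v_4 = S_0·∏_{j≠4}(α_4 − α_j) = 3·9 = 27 ≡ 5 (mod 11).
Step 5: correct position 4: c_4 = r_4 − e = 7 − 5 ≡ 2 (mod 11). Hence c = [3, 8, 1, 2, 7].
  Check: interpolating c through the α_i gives m(x) = 4 + 3·x (degree < 2) with m(α_i) = c_i for every i, so c is indeed a codeword.


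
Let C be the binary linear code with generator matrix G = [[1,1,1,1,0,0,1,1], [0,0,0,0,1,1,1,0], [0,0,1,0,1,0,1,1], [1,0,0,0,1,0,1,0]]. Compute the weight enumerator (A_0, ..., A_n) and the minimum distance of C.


Weight distribution: A_0 = 1, A_2 = 1, A_3 = 5, A_4 = 3, A_5 = 2, A_6 = 3, A_7 = 1. Minimum distance d = 2.

Enumerate all 2^4 = 16 messages m ∈ F_2^4.
For each, compute codeword c = mG in F_2^8, then tally its weight.
  m = 0000 → c = 00000000, weight = 0.
  m = 1000 → c = 11110011, weight = 6.
  m = 0100 → c = 00001110, weight = 3.
  m = 1100 → c = 11111101, weight = 7.
  m = 0010 → c = 00101011, weight = 4.
  m = 1010 → c = 11011000, weight = 4.
  m = 0110 → c = 00100101, weight = 3.
  m = 1110 → c = 11010110, weight = 5.
  m = 0001 → c = 10001010, weight = 3.
  m = 1001 → c = 01111001, weight = 5.
  m = 0101 → c = 10000100, weight = 2.
  m = 1101 → c = 01110111, weight = 6.
  m = 0011 → c = 10100001, weight = 3.
  m = 1011 → c = 01010010, weight = 3.
  m = 0111 → c = 10101111, weight = 6.
  m = 1111 → c = 01011100, weight = 4.
Tally weights:
  weight 0: 1 codewords.
  weight 2: 1 codewords.
  weight 3: 5 codewords.
  weight 4: 3 codewords.
  weight 5: 2 codewords.
  weight 6: 3 codewords.
  weight 7: 1 codewords.
Minimum distance d = smallest w > 0 with A_w > 0 = 2.
Sanity: Σ A_w = 16 = 2^4 = 16 ✓.


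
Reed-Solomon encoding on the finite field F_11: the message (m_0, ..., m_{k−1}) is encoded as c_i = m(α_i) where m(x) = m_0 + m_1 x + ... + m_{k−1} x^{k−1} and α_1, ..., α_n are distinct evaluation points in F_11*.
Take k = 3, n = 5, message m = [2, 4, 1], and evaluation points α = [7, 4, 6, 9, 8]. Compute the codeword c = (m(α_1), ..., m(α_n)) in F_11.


c = [2, 1, 7, 9, 10]

Message polynomial: m(x) = 2 + 4·x + 1·x^2 (mod 11).
For each evaluation point α_i, compute m(α_i) mod 11:
  α_1 = 7: Horner steps 1 → 0 → 2, so m(7) = 2.
  α_2 = 4: Horner steps 1 → 8 → 1, so m(4) = 1.
  α_3 = 6: Horner steps 1 → 10 → 7, so m(6) = 7.
  α_4 = 9: Horner steps 1 → 2 → 9, so m(9) = 9.
  α_5 = 8: Horner steps 1 → 1 → 10, so m(8) = 10.
Codeword c = [2, 1, 7, 9, 10] ∈ F_11^5.


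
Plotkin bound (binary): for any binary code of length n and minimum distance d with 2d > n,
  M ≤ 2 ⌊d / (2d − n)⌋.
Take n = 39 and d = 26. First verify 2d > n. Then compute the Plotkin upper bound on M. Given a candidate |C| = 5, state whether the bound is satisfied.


Plotkin bound M ≤ 4; given |C| = 5 > bound (violated).

Check applicability: 2d = 52, n = 39.
2d − n = 13 > 0, so Plotkin applies.
Compute d/(2d−n) = 26/13 ≈ 2.0000.
⌊d/(2d−n)⌋ = 2.
Plotkin bound: M ≤ 2·2 = 4.
Given |C| = 5, check: VIOLATED.
This |C| is above the Plotkin bound, so no binary code with n = 39, d = 26 and 5 codewords exists.


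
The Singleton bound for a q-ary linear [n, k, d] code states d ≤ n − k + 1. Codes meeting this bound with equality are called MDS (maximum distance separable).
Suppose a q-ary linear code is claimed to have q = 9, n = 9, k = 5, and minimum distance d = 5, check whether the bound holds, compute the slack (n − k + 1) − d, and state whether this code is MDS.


Singleton RHS = n − k + 1 = 5, slack = 0, bound satisfied, MDS.

Singleton bound: d ≤ n − k + 1.
Here n = 9, k = 5, so n − k + 1 = 5.
Given d = 5, check d ≤ 5: YES.
Slack = (n − k + 1) − d = 0.
The code is MDS (slack = 0).
Description: the claimed parameters are [9, 5, 5]_9; such a code would be MDS (meets Singleton bound).


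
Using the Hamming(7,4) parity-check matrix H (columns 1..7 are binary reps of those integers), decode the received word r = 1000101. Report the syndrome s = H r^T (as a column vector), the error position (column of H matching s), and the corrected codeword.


s = (0, 1, 1)^T, error position = 3, corrected codeword c = 1010101

Compute s = H r^T mod 2 one row at a time:
  s_1 = 0 + 1 + 0 + 1 = 2 ≡ 0 (mod 2).
  s_2 = 0 + 0 + 0 + 1 = 1 ≡ 1 (mod 2).
  s_3 = 1 + 0 + 1 + 1 = 3 ≡ 1 (mod 2).
s = (0, 1, 1)^T — this equals column 3 of H (binary 011), so error is at position 3.
Correct: flip bit 3 of r = 1000101 to get c = 1010101.


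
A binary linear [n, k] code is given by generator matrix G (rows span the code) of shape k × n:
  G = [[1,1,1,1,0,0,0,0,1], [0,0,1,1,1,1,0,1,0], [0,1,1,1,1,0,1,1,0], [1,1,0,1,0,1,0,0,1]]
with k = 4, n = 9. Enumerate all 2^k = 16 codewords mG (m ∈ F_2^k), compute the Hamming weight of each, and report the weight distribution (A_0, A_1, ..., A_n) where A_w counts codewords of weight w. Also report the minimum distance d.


Weight distribution: A_0 = 1, A_2 = 1, A_3 = 3, A_4 = 1, A_5 = 4, A_6 = 5, A_7 = 1. Minimum distance d = 2.

Enumerate all 2^4 = 16 messages m ∈ F_2^4.
For each, compute codeword c = mG in F_2^9, then tally its weight.
  m = 0000 → c = 000000000, weight = 0.
  m = 1000 → c = 111100001, weight = 5.
  m = 0100 → c = 001111010, weight = 5.
  m = 1100 → c = 110011011, weight = 6.
  m = 0010 → c = 011110110, weight = 6.
  m = 1010 → c = 100010111, weight = 5.
  m = 0110 → c = 010001100, weight = 3.
  m = 1110 → c = 101101101, weight = 6.
  m = 0001 → c = 110101001, weight = 5.
  m = 1001 → c = 001001000, weight = 2.
  m = 0101 → c = 111010011, weight = 6.
  m = 1101 → c = 000110010, weight = 3.
  m = 0011 → c = 101011111, weight = 7.
  m = 1011 → c = 010111110, weight = 6.
  m = 0111 → c = 100100101, weight = 4.
  m = 1111 → c = 011000100, weight = 3.
Tally weights:
  weight 0: 1 codewords.
  weight 2: 1 codewords.
  weight 3: 3 codewords.
  weight 4: 1 codewords.
  weight 5: 4 codewords.
  weight 6: 5 codewords.
  weight 7: 1 codewords.
Minimum distance d = smallest w > 0 with A_w > 0 = 2.
Sanity: Σ A_w = 16 = 2^4 = 16 ✓.


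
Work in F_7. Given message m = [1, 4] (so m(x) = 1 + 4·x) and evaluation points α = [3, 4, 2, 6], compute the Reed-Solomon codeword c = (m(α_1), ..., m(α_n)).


c = [6, 3, 2, 4]

Message polynomial: m(x) = 1 + 4·x (mod 7).
For each evaluation point α_i, compute m(α_i) mod 7:
  α_1 = 3: Horner steps 4 → 6, so m(3) = 6.
  α_2 = 4: Horner steps 4 → 3, so m(4) = 3.
  α_3 = 2: Horner steps 4 → 2, so m(2) = 2.
  α_4 = 6: Horner steps 4 → 4, so m(6) = 4.
Codeword c = [6, 3, 2, 4] ∈ F_7^4.


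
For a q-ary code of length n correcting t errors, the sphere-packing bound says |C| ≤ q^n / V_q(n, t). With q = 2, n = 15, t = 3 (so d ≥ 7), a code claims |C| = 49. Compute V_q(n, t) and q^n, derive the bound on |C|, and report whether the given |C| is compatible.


V_q(n, t) = 576, q^n = 32768, Hamming bound = 56, |C| = 49 ≤ bound (satisfied).

Step 1: Compute V_q(n, t) = Σ_{j=0}^3 C(n, j) (q−1)^j.
  j = 0: C(15,0)·(1)^0 = 1·1 = 1.
  j = 1: C(15,1)·(1)^1 = 15·1 = 15.
  j = 2: C(15,2)·(1)^2 = 105·1 = 105.
  j = 3: C(15,3)·(1)^3 = 455·1 = 455.
  V_q(n, t) = 1 + 15 + 105 + 455 = 576.
Step 2: q^n = 2^15 = 32768.
Step 3: Hamming bound ⌊q^n / V_q(n,t)⌋ = ⌊32768/576⌋ = 56.
Step 4: Compare |C| = 49 to 56: satisfied.
The claimed |C| lies below the Hamming bound.


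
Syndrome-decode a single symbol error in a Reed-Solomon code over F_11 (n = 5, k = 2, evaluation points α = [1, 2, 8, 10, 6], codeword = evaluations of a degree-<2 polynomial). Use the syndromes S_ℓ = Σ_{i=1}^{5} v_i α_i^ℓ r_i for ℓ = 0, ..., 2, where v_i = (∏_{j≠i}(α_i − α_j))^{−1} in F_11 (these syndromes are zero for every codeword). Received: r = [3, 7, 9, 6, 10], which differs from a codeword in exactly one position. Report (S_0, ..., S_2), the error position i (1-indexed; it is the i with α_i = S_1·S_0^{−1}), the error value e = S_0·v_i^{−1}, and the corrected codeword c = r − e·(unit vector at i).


S = (7, 9, 10), error at position 5, error magnitude e = 9, c = [3, 7, 9, 6, 1].

Step 1: column multipliers v_i = (∏_{j≠i}(α_i − α_j))^{−1} mod 11.
  i = 1 (α = 1): (1−2)(1−8)(1−10)(1−6) = (−1)·(−7)·(−9)·(−5) = 315 ≡ 7, so v_1 = 7^{−1} = 8 (mod 11).
  i = 2 (α = 2): (2−1)(2−8)(2−10)(2−6) = 1·(−6)·(−8)·(−4) = −192 ≡ 6, so v_2 = 6^{−1} = 2 (mod 11).
  i = 3 (α = 8): (8−1)(8−2)(8−10)(8−6) = 7·6·(−2)·2 = −168 ≡ 8, so v_3 = 8^{−1} = 7 (mod 11).
  i = 4 (α = 10): (10−1)(10−2)(10−8)(10−6) = 9·8·2·4 = 576 ≡ 4, so v_4 = 4^{−1} = 3 (mod 11).
  i = 5 (α = 6): (6−1)(6−2)(6−8)(6−10) = 5·4·(−2)·(−4) = 160 ≡ 6, so v_5 = 6^{−1} = 2 (mod 11).
  v = [8, 2, 7, 3, 2].
Step 2: syndromes of r = [3, 7, 9, 6, 10] (all sums mod 11).
  S_0 = Σ v_i r_i = 8·3 + 2·7 + 7·9 + 3·6 + 2·10 = 139 ≡ 7.
  S_1 = Σ v_i α_i r_i = 8·1·3 + 2·2·7 + 7·8·9 + 3·10·6 + 2·6·10 = 856 ≡ 9.
  α_i^2 mod 11 = [1, 4, 9, 1, 3].
  S_2 = Σ v_i α_i^2 r_i = 8·1·3 + 2·4·7 + 7·9·9 + 3·1·6 + 2·3·10 = 725 ≡ 10.
  S = (7, 9, 10) ≠ 0, so r is not a codeword (an error is present).
Step 3: locate the error. For a single error e at position i, S_ℓ = v_i·e·α_i^ℓ, so α_err = S_1/S_0.
  S_0^{−1} = 7^{−1} = 8 (mod 11), so α_err = 9·8 = 72 ≡ 6 = α_5. Error position i = 5.
  Consistency check: S_2/S_1 = 10·5 = 50 ≡ 6 = α_err ✓ (single-error assumption holds).
Step 4: error magnitude e = S_0/v_5 = S_0·∏_{j≠5}(α_5 − α_j) = 7·6 = 42 ≡ 9 (mod 11).
Step 5: correct position 5: c_5 = r_5 − e = 10 − 9 ≡ 1 (mod 11). Hence c = [3, 7, 9, 6, 1].
  Check: interpolating c through the α_i gives m(x) = 10 + 4·x (degree < 2) with m(α_i) = c_i for every i, so c is indeed a codeword.


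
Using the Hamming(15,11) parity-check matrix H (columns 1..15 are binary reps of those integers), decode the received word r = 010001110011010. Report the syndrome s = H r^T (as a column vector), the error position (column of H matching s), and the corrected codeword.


s = (0, 0, 1, 0)^T, error position = 2, corrected codeword c = 000001110011010

Compute s = H r^T mod 2 one row at a time:
  s_1 = 1 + 0 + 0 + 1 + 1 + 0 + 1 + 0 = 4 ≡ 0 (mod 2).
  s_2 = 0 + 0 + 1 + 1 + 1 + 0 + 1 + 0 = 4 ≡ 0 (mod 2).
  s_3 = 1 + 0 + 1 + 1 + 0 + 1 + 1 + 0 = 5 ≡ 1 (mod 2).
  s_4 = 0 + 0 + 0 + 1 + 0 + 1 + 0 + 0 = 2 ≡ 0 (mod 2).
s = (0, 0, 1, 0)^T — this equals column 2 of H (binary 0010), so error is at position 2.
Correct: flip bit 2 of r = 010001110011010 to get c = 000001110011010.


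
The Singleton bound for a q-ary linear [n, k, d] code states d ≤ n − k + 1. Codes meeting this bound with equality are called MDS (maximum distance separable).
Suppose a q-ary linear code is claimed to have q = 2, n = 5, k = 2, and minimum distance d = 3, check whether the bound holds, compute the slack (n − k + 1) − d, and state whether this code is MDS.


Singleton RHS = n − k + 1 = 4, slack = 1, bound satisfied, not MDS.

Singleton bound: d ≤ n − k + 1.
Here n = 5, k = 2, so n − k + 1 = 4.
Given d = 3, check d ≤ 4: YES.
Slack = (n − k + 1) − d = 1.
The code is NOT MDS (slack = 1 > 0).
Description: the claimed parameters are [5, 2, 3]_2; such a code would be non-MDS.


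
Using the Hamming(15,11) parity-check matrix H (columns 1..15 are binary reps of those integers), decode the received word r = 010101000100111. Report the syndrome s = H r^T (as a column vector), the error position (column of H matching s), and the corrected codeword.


s = (0, 1, 1, 0)^T, error position = 6, corrected codeword c = 010100000100111

Compute s = H r^T mod 2 one row at a time:
  s_1 = 0 + 0 + 1 + 0 + 0 + 1 + 1 + 1 = 4 ≡ 0 (mod 2).
  s_2 = 1 + 0 + 1 + 0 + 0 + 1 + 1 + 1 = 5 ≡ 1 (mod 2).
  s_3 = 1 + 0 + 1 + 0 + 1 + 0 + 1 + 1 = 5 ≡ 1 (mod 2).
  s_4 = 0 + 0 + 0 + 0 + 0 + 0 + 1 + 1 = 2 ≡ 0 (mod 2).
s = (0, 1, 1, 0)^T — this equals column 6 of H (binary 0110), so error is at position 6.
Correct: flip bit 6 of r = 010101000100111 to get c = 010100000100111.


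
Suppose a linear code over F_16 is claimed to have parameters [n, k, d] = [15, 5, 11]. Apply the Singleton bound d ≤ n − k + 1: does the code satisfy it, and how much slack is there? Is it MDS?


Singleton RHS = n − k + 1 = 11, slack = 0, bound satisfied, MDS.

Singleton bound: d ≤ n − k + 1.
Here n = 15, k = 5, so n − k + 1 = 11.
Given d = 11, check d ≤ 11: YES.
Slack = (n − k + 1) − d = 0.
The code is MDS (slack = 0).
Description: the claimed parameters are [15, 5, 11]_16; such a code would be MDS (meets Singleton bound).


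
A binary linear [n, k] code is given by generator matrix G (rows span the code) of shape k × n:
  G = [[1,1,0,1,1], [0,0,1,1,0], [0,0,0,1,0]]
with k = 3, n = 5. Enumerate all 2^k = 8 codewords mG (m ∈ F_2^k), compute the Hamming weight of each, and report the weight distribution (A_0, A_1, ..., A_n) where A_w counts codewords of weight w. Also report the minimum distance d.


Weight distribution: A_0 = 1, A_1 = 2, A_2 = 1, A_3 = 1, A_4 = 2, A_5 = 1. Minimum distance d = 1.

Enumerate all 2^3 = 8 messages m ∈ F_2^3.
For each, compute codeword c = mG in F_2^5, then tally its weight.
  m = 000 → c = 00000, weight = 0.
  m = 100 → c = 11011, weight = 4.
  m = 010 → c = 00110, weight = 2.
  m = 110 → c = 11101, weight = 4.
  m = 001 → c = 00010, weight = 1.
  m = 101 → c = 11001, weight = 3.
  m = 011 → c = 00100, weight = 1.
  m = 111 → c = 11111, weight = 5.
Tally weights:
  weight 0: 1 codewords.
  weight 1: 2 codewords.
  weight 2: 1 codewords.
  weight 3: 1 codewords.
  weight 4: 2 codewords.
  weight 5: 1 codewords.
Minimum distance d = smallest w > 0 with A_w > 0 = 1.
Sanity: Σ A_w = 8 = 2^3 = 8 ✓.


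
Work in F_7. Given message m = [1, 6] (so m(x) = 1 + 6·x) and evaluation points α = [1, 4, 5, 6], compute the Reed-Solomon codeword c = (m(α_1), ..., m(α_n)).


c = [0, 4, 3, 2]

Message polynomial: m(x) = 1 + 6·x (mod 7).
For each evaluation point α_i, compute m(α_i) mod 7:
  α_1 = 1: Horner steps 6 → 0, so m(1) = 0.
  α_2 = 4: Horner steps 6 → 4, so m(4) = 4.
  α_3 = 5: Horner steps 6 → 3, so m(5) = 3.
  α_4 = 6: Horner steps 6 → 2, so m(6) = 2.
Codeword c = [0, 4, 3, 2] ∈ F_7^4.


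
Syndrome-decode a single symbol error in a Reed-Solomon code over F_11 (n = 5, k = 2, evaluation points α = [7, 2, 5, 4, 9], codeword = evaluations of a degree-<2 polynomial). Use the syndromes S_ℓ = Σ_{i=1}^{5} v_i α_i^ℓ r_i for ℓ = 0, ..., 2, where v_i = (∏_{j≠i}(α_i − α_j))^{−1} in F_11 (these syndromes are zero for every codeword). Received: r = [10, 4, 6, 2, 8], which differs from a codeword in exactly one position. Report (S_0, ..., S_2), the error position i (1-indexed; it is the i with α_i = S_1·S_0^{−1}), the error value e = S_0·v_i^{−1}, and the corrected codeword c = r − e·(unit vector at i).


S = (8, 7, 2), error at position 3, error magnitude e = 5, c = [10, 4, 1, 2, 8].

Step 1: column multipliers v_i = (∏_{j≠i}(α_i − α_j))^{−1} mod 11.
  i = 1 (α = 7): (7−2)(7−5)(7−4)(7−9) = 5·2·3·(−2) = −60 ≡ 6, so v_1 = 6^{−1} = 2 (mod 11).
  i = 2 (α = 2): (2−7)(2−5)(2−4)(2−9) = (−5)·(−3)·(−2)·(−7) = 210 ≡ 1, so v_2 = 1^{−1} = 1 (mod 11).
  i = 3 (α = 5): (5−7)(5−2)(5−4)(5−9) = (−2)·3·1·(−4) = 24 ≡ 2, so v_3 = 2^{−1} = 6 (mod 11).
  i = 4 (α = 4): (4−7)(4−2)(4−5)(4−9) = (−3)·2·(−1)·(−5) = −30 ≡ 3, so v_4 = 3^{−1} = 4 (mod 11).
  i = 5 (α = 9): (9−7)(9−2)(9−5)(9−4) = 2·7·4·5 = 280 ≡ 5, so v_5 = 5^{−1} = 9 (mod 11).
  v = [2, 1, 6, 4, 9].
Step 2: syndromes of r = [10, 4, 6, 2, 8] (all sums mod 11).
  S_0 = Σ v_i r_i = 2·10 + 1·4 + 6·6 + 4·2 + 9·8 = 140 ≡ 8.
  S_1 = Σ v_i α_i r_i = 2·7·10 + 1·2·4 + 6·5·6 + 4·4·2 + 9·9·8 = 1008 ≡ 7.
  α_i^2 mod 11 = [5, 4, 3, 5, 4].
  S_2 = Σ v_i α_i^2 r_i = 2·5·10 + 1·4·4 + 6·3·6 + 4·5·2 + 9·4·8 = 552 ≡ 2.
  S = (8, 7, 2) ≠ 0, so r is not a codeword (an error is present).
Step 3: locate the error. For a single error e at position i, S_ℓ = v_i·e·α_i^ℓ, so α_err = S_1/S_0.
  S_0^{−1} = 8^{−1} = 7 (mod 11), so α_err = 7·7 = 49 ≡ 5 = α_3. Error position i = 3.
  Consistency check: S_2/S_1 = 2·8 = 16 ≡ 5 = α_err ✓ (single-error assumption holds).
Step 4: error magnitude e = S_0/v_3 = S_0·∏_{j≠3}(α_3 − α_j) = 8·2 = 16 ≡ 5 (mod 11).
Step 5: correct position 3: c_3 = r_3 − e = 6 − 5 ≡ 1 (mod 11). Hence c = [10, 4, 1, 2, 8].
  Check: interpolating c through the α_i gives m(x) = 6 + 10·x (degree < 2) with m(α_i) = c_i for every i, so c is indeed a codeword.


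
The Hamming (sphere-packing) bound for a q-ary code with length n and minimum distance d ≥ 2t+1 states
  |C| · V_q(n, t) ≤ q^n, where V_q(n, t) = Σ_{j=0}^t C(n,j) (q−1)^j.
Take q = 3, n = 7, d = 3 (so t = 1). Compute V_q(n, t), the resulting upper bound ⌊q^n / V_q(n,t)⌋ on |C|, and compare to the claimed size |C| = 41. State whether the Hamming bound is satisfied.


V_q(n, t) = 15, q^n = 2187, Hamming bound = 145, |C| = 41 ≤ bound (satisfied).

Step 1: Compute V_q(n, t) = Σ_{j=0}^1 C(n, j) (q−1)^j.
  j = 0: C(7,0)·(2)^0 = 1·1 = 1.
  j = 1: C(7,1)·(2)^1 = 7·2 = 14.
  V_q(n, t) = 1 + 14 = 15.
Step 2: q^n = 3^7 = 2187.
Step 3: Hamming bound ⌊q^n / V_q(n,t)⌋ = ⌊2187/15⌋ = 145.
Step 4: Compare |C| = 41 to 145: satisfied.
The claimed |C| lies below the Hamming bound.


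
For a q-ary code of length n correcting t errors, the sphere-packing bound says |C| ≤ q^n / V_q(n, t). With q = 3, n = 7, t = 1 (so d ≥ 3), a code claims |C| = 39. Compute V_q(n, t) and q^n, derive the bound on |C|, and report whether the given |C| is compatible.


V_q(n, t) = 15, q^n = 2187, Hamming bound = 145, |C| = 39 ≤ bound (satisfied).

Step 1: Compute V_q(n, t) = Σ_{j=0}^1 C(n, j) (q−1)^j.
  j = 0: C(7,0)·(2)^0 = 1·1 = 1.
  j = 1: C(7,1)·(2)^1 = 7·2 = 14.
  V_q(n, t) = 1 + 14 = 15.
Step 2: q^n = 3^7 = 2187.
Step 3: Hamming bound ⌊q^n / V_q(n,t)⌋ = ⌊2187/15⌋ = 145.
Step 4: Compare |C| = 39 to 145: satisfied.
The claimed |C| lies below the Hamming bound.


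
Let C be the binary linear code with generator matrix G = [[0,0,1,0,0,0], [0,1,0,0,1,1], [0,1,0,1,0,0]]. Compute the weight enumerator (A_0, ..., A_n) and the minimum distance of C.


Weight distribution: A_0 = 1, A_1 = 1, A_2 = 1, A_3 = 3, A_4 = 2. Minimum distance d = 1.

Enumerate all 2^3 = 8 messages m ∈ F_2^3.
For each, compute codeword c = mG in F_2^6, then tally its weight.
  m = 000 → c = 000000, weight = 0.
  m = 100 → c = 001000, weight = 1.
  m = 010 → c = 010011, weight = 3.
  m = 110 → c = 011011, weight = 4.
  m = 001 → c = 010100, weight = 2.
  m = 101 → c = 011100, weight = 3.
  m = 011 → c = 000111, weight = 3.
  m = 111 → c = 001111, weight = 4.
Tally weights:
  weight 0: 1 codewords.
  weight 1: 1 codewords.
  weight 2: 1 codewords.
  weight 3: 3 codewords.
  weight 4: 2 codewords.
Minimum distance d = smallest w > 0 with A_w > 0 = 1.
Sanity: Σ A_w = 8 = 2^3 = 8 ✓.


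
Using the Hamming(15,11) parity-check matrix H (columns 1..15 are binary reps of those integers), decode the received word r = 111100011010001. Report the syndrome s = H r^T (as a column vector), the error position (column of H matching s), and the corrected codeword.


s = (0, 0, 0, 1)^T, error position = 1, corrected codeword c = 011100011010001

Compute s = H r^T mod 2 one row at a time:
  s_1 = 1 + 1 + 0 + 1 + 0 + 0 + 0 + 1 = 4 ≡ 0 (mod 2).
  s_2 = 1 + 0 + 0 + 0 + 0 + 0 + 0 + 1 = 2 ≡ 0 (mod 2).
  s_3 = 1 + 1 + 0 + 0 + 0 + 1 + 0 + 1 = 4 ≡ 0 (mod 2).
  s_4 = 1 + 1 + 0 + 0 + 1 + 1 + 0 + 1 = 5 ≡ 1 (mod 2).
s = (0, 0, 0, 1)^T — this equals column 1 of H (binary 0001), so error is at position 1.
Correct: flip bit 1 of r = 111100011010001 to get c = 011100011010001.


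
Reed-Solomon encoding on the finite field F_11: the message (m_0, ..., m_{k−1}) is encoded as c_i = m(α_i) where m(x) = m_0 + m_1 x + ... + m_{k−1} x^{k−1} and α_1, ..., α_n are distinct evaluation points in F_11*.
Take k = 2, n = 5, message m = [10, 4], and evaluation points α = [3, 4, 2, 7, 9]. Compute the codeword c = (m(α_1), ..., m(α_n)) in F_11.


c = [0, 4, 7, 5, 2]

Message polynomial: m(x) = 10 + 4·x (mod 11).
For each evaluation point α_i, compute m(α_i) mod 11:
  α_1 = 3: Horner steps 4 → 0, so m(3) = 0.
  α_2 = 4: Horner steps 4 → 4, so m(4) = 4.
  α_3 = 2: Horner steps 4 → 7, so m(2) = 7.
  α_4 = 7: Horner steps 4 → 5, so m(7) = 5.
  α_5 = 9: Horner steps 4 → 2, so m(9) = 2.
Codeword c = [0, 4, 7, 5, 2] ∈ F_11^5.


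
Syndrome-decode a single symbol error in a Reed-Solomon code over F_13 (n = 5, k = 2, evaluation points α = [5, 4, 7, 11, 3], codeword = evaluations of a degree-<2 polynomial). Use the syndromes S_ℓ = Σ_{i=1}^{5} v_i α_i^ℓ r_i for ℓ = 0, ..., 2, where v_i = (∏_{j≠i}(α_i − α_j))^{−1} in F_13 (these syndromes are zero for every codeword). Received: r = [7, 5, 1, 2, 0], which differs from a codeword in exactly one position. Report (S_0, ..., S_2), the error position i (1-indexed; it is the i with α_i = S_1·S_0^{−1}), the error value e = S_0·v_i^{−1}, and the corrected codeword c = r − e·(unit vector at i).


S = (12, 9, 10), error at position 2, error magnitude e = 8, c = [7, 10, 1, 2, 0].

Step 1: column multipliers v_i = (∏_{j≠i}(α_i − α_j))^{−1} mod 13.
  i = 1 (α = 5): (5−4)(5−7)(5−11)(5−3) = 1·(−2)·(−6)·2 = 24 ≡ 11, so v_1 = 11^{−1} = 6 (mod 13).
  i = 2 (α = 4): (4−5)(4−7)(4−11)(4−3) = (−1)·(−3)·(−7)·1 = −21 ≡ 5, so v_2 = 5^{−1} = 8 (mod 13).
  i = 3 (α = 7): (7−5)(7−4)(7−11)(7−3) = 2·3·(−4)·4 = −96 ≡ 8, so v_3 = 8^{−1} = 5 (mod 13).
  i = 4 (α = 11): (11−5)(11−4)(11−7)(11−3) = 6·7·4·8 = 1344 ≡ 5, so v_4 = 5^{−1} = 8 (mod 13).
  i = 5 (α = 3): (3−5)(3−4)(3−7)(3−11) = (−2)·(−1)·(−4)·(−8) = 64 ≡ 12, so v_5 = 12^{−1} = 12 (mod 13).
  v = [6, 8, 5, 8, 12].
Step 2: syndromes of r = [7, 5, 1, 2, 0] (all sums mod 13).
  S_0 = Σ v_i r_i = 6·7 + 8·5 + 5·1 + 8·2 + 12·0 = 103 ≡ 12.
  S_1 = Σ v_i α_i r_i = 6·5·7 + 8·4·5 + 5·7·1 + 8·11·2 + 12·3·0 = 581 ≡ 9.
  α_i^2 mod 13 = [12, 3, 10, 4, 9].
  S_2 = Σ v_i α_i^2 r_i = 6·12·7 + 8·3·5 + 5·10·1 + 8·4·2 + 12·9·0 = 738 ≡ 10.
  S = (12, 9, 10) ≠ 0, so r is not a codeword (an error is present).
Step 3: locate the error. For a single error e at position i, S_ℓ = v_i·e·α_i^ℓ, so α_err = S_1/S_0.
  S_0^{−1} = 12^{−1} = 12 (mod 13), so α_err = 9·12 = 108 ≡ 4 = α_2. Error position i = 2.
  Consistency check: S_2/S_1 = 10·3 = 30 ≡ 4 = α_err ✓ (single-error assumption holds).
Step 4: error magnitude e = S_0/v_2 = S_0·∏_{j≠2}(α_2 − α_j) = 12·5 = 60 ≡ 8 (mod 13).
Step 5: correct position 2: c_2 = r_2 − e = 5 − 8 ≡ 10 (mod 13). Hence c = [7, 10, 1, 2, 0].
  Check: interpolating c through the α_i gives m(x) = 9 + 10·x (degree < 2) with m(α_i) = c_i for every i, so c is indeed a codeword.


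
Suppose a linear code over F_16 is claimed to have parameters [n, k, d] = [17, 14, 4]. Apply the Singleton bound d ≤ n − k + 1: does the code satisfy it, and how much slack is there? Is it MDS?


Singleton RHS = n − k + 1 = 4, slack = 0, bound satisfied, MDS.

Singleton bound: d ≤ n − k + 1.
Here n = 17, k = 14, so n − k + 1 = 4.
Given d = 4, check d ≤ 4: YES.
Slack = (n − k + 1) − d = 0.
The code is MDS (slack = 0).
Description: the claimed parameters are [17, 14, 4]_16; such a code would be MDS (meets Singleton bound).


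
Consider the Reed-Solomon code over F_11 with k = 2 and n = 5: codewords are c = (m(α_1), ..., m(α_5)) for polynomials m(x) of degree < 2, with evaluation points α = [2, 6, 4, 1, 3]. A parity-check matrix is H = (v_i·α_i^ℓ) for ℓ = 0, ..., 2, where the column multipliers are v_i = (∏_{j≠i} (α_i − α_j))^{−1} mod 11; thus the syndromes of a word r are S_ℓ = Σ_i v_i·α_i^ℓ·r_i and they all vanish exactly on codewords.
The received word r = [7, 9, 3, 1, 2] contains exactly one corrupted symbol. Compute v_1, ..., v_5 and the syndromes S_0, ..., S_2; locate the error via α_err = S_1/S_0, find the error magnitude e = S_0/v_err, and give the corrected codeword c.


S = (5, 9, 3), error at position 3, error magnitude e = 6, c = [7, 9, 8, 1, 2].

Step 1: column multipliers v_i = (∏_{j≠i}(α_i − α_j))^{−1} mod 11.
  i = 1 (α = 2): (2−6)(2−4)(2−1)(2−3) = (−4)·(−2)·1·(−1) = −8 ≡ 3, so v_1 = 3^{−1} = 4 (mod 11).
  i = 2 (α = 6): (6−2)(6−4)(6−1)(6−3) = 4·2·5·3 = 120 ≡ 10, so v_2 = 10^{−1} = 10 (mod 11).
  i = 3 (α = 4): (4−2)(4−6)(4−1)(4−3) = 2·(−2)·3·1 = −12 ≡ 10, so v_3 = 10^{−1} = 10 (mod 11).
  i = 4 (α = 1): (1−2)(1−6)(1−4)(1−3) = (−1)·(−5)·(−3)·(−2) = 30 ≡ 8, so v_4 = 8^{−1} = 7 (mod 11).
  i = 5 (α = 3): (3−2)(3−6)(3−4)(3−1) = 1·(−3)·(−1)·2 = 6 ≡ 6, so v_5 = 6^{−1} = 2 (mod 11).
  v = [4, 10, 10, 7, 2].
Step 2: syndromes of r = [7, 9, 3, 1, 2] (all sums mod 11).
  S_0 = Σ v_i r_i = 4·7 + 10·9 + 10·3 + 7·1 + 2·2 = 159 ≡ 5.
  S_1 = Σ v_i α_i r_i = 4·2·7 + 10·6·9 + 10·4·3 + 7·1·1 + 2·3·2 = 735 ≡ 9.
  α_i^2 mod 11 = [4, 3, 5, 1, 9].
  S_2 = Σ v_i α_i^2 r_i = 4·4·7 + 10·3·9 + 10·5·3 + 7·1·1 + 2·9·2 = 575 ≡ 3.
  S = (5, 9, 3) ≠ 0, so r is not a codeword (an error is present).
Step 3: locate the error. For a single error e at position i, S_ℓ = v_i·e·α_i^ℓ, so α_err = S_1/S_0.
  S_0^{−1} = 5^{−1} = 9 (mod 11), so α_err = 9·9 = 81 ≡ 4 = α_3. Error position i = 3.
  Consistency check: S_2/S_1 = 3·5 = 15 ≡ 4 = α_err ✓ (single-error assumption holds).
Step 4: error magnitude e = S_0/v_3 = S_0·∏_{j≠3}(α_3 − α_j) = 5·10 = 50 ≡ 6 (mod 11).
Step 5: correct position 3: c_3 = r_3 − e = 3 − 6 ≡ 8 (mod 11). Hence c = [7, 9, 8, 1, 2].
  Check: interpolating c through the α_i gives m(x) = 6 + 6·x (degree < 2) with m(α_i) = c_i for every i, so c is indeed a codeword.


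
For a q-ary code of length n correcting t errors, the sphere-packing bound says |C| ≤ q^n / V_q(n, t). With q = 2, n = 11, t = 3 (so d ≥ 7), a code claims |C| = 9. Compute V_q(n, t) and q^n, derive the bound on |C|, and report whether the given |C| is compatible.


V_q(n, t) = 232, q^n = 2048, Hamming bound = 8, |C| = 9 > bound (violated).

Step 1: Compute V_q(n, t) = Σ_{j=0}^3 C(n, j) (q−1)^j.
  j = 0: C(11,0)·(1)^0 = 1·1 = 1.
  j = 1: C(11,1)·(1)^1 = 11·1 = 11.
  j = 2: C(11,2)·(1)^2 = 55·1 = 55.
  j = 3: C(11,3)·(1)^3 = 165·1 = 165.
  V_q(n, t) = 1 + 11 + 55 + 165 = 232.
Step 2: q^n = 2^11 = 2048.
Step 3: Hamming bound ⌊q^n / V_q(n,t)⌋ = ⌊2048/232⌋ = 8.
Step 4: Compare |C| = 9 to 8: violated.
The claimed |C| lies above the Hamming bound, so no 2-ary code of length 11 with d ≥ 7 can have 9 codewords.
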